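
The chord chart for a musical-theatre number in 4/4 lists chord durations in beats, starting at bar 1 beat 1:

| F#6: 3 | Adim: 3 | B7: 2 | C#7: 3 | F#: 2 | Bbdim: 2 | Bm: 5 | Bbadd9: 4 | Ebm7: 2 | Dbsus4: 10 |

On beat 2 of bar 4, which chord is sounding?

Bbdim

Beat 2 of bar 4 is beat (4−1)×4 + 2 = 14 overall.
Running totals: F#6 ends at 3, Adim ends at 6, B7 ends at 8, C#7 ends at 11, F# ends at 13, Bbdim ends at 15.
Beat 14 falls within Bbdim.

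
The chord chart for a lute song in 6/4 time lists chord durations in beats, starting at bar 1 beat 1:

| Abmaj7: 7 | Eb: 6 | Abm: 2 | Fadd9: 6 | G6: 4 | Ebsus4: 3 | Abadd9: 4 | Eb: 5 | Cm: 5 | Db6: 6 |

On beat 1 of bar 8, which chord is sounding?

Beat 1 of bar 8 is beat (8−1)×6 + 1 = 43 overall.
Running totals: Abmaj7 ends at 7, Eb ends at 13, Abm ends at 15, Fadd9 ends at 21, G6 ends at 25, Ebsus4 ends at 28, Abadd9 ends at 32, Eb ends at 37, Cm ends at 42, Db6 ends at 48.
Beat 43 falls within Db6.

Db6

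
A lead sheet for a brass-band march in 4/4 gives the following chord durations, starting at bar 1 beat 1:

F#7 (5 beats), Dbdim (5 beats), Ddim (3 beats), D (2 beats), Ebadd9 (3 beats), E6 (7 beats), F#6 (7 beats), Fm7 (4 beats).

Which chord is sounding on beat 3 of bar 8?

Beat 3 of bar 8 is beat (8−1)×4 + 3 = 31 overall.
Running totals: F#7 ends at 5, Dbdim ends at 10, Ddim ends at 13, D ends at 15, Ebadd9 ends at 18, E6 ends at 25, F#6 ends at 32.
Beat 31 falls within F#6.

F#6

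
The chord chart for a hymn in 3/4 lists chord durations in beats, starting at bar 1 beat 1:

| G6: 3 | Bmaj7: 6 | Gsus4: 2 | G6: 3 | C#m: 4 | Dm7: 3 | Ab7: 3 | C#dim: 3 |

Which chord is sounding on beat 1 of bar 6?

Beat 1 of bar 6 is beat (6−1)×3 + 1 = 16 overall.
Running totals: G6 ends at 3, Bmaj7 ends at 9, Gsus4 ends at 11, G6 ends at 14, C#m ends at 18.
Beat 16 falls within C#m.

C#m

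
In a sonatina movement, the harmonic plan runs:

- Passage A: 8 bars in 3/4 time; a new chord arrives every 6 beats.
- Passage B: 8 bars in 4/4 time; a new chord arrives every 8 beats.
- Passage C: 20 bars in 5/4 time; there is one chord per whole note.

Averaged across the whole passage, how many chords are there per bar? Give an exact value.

A: 8 × 3 = 24 beats ÷ 6 = 4 chords.
B: 8 × 4 = 32 beats ÷ 8 = 4 chords.
C: 20 × 5 = 100 beats ÷ 4 = 25 chords.
Overall: 33 chords over 36 bars → 33/36 = 11/12 chords per bar.

11/12 chords per bar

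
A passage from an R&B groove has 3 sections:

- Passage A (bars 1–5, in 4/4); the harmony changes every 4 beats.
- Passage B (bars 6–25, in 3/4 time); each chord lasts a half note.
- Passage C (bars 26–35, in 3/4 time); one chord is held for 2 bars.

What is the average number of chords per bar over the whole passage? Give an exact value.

A: 5 bars of 4 beats is 20 beats; at 4 beats each that's 5 chords.
B: 20 bars of 3 beats is 60 beats; at 2 beats each that's 30 chords.
C: 10 bars of 3 beats is 30 beats; at 6 beats each that's 5 chords.
Overall: 40 chords over 35 bars → 40/35 = 8/7 chords per bar.

8/7 chords per bar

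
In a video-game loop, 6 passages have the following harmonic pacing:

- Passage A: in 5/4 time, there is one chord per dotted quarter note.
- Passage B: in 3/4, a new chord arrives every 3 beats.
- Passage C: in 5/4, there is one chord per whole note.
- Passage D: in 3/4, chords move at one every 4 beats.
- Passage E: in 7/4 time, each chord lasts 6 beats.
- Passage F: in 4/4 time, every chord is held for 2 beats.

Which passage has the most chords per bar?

Passage A

A: 5/1.5 = 10/3 chords/bar.
B: 3/3 = 1 chord/bar.
C: 5/4 = 1.25 chords/bar.
D: 3/4 = 0.75 chords/bar.
E: 7/6 = 7/6 chords/bar.
F: 4/2 = 2 chords/bar.
Fastest is A at 10/3 chords/bar.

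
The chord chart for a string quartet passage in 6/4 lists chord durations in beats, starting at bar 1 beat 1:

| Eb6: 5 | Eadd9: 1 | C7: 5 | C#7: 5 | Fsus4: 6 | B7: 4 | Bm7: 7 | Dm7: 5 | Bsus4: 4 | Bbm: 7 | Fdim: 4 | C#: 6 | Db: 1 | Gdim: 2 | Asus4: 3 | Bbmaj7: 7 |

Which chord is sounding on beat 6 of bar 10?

Db

Beat 6 of bar 10 is beat (10−1)×6 + 6 = 60 overall.
Running totals: Eb6 ends at 5, Eadd9 ends at 6, C7 ends at 11, C#7 ends at 16, Fsus4 ends at 22, B7 ends at 26, Bm7 ends at 33, Dm7 ends at 38, Bsus4 ends at 42, Bbm ends at 49, Fdim ends at 53, C# ends at 59, Db ends at 60.
Beat 60 falls within Db.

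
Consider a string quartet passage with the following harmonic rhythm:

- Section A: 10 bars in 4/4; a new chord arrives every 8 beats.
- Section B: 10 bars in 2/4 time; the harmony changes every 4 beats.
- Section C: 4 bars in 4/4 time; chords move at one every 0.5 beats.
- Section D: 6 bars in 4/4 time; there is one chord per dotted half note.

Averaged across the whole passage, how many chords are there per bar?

5/3 chords per bar

A: 10 × 4 = 40 beats ÷ 8 = 5 chords.
B: 10 × 2 = 20 beats ÷ 4 = 5 chords.
C: 4 × 4 = 16 beats ÷ 0.5 = 32 chords.
D: 6 × 4 = 24 beats ÷ 3 = 8 chords.
Overall: 50 chords over 30 bars → 50/30 = 5/3 chords per bar.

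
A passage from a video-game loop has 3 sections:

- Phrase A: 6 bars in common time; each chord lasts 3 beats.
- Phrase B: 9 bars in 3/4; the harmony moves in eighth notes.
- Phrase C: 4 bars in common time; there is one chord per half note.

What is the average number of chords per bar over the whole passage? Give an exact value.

A: 6 bars of 4 beats is 24 beats; at 3 beats each that's 8 chords.
B: 9 bars of 3 beats is 27 beats; at 0.5 beats each that's 54 chords.
C: 4 bars of 4 beats is 16 beats; at 2 beats each that's 8 chords.
Overall: 70 chords over 19 bars → 70/19 = 70/19 chords per bar.

70/19 chords per bar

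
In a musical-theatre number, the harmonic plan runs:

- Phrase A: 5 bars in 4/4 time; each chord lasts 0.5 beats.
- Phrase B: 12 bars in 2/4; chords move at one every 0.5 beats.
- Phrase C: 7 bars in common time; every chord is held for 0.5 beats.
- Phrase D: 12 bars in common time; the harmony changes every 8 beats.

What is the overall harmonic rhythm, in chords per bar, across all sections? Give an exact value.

25/6 chords per bar

A: 5 × 4 = 20 beats ÷ 0.5 = 40 chords.
B: 12 × 2 = 24 beats ÷ 0.5 = 48 chords.
C: 7 × 4 = 28 beats ÷ 0.5 = 56 chords.
D: 12 × 4 = 48 beats ÷ 8 = 6 chords.
Overall: 150 chords over 36 bars → 150/36 = 25/6 chords per bar.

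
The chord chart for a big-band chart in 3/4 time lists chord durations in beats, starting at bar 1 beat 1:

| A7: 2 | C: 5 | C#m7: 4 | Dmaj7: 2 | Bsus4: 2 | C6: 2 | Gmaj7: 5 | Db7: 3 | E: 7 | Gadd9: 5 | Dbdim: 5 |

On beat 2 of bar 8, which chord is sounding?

Db7

Beat 2 of bar 8 is beat (8−1)×3 + 2 = 23 overall.
Running totals: A7 ends at 2, C ends at 7, C#m7 ends at 11, Dmaj7 ends at 13, Bsus4 ends at 15, C6 ends at 17, Gmaj7 ends at 22, Db7 ends at 25.
Beat 23 falls within Db7.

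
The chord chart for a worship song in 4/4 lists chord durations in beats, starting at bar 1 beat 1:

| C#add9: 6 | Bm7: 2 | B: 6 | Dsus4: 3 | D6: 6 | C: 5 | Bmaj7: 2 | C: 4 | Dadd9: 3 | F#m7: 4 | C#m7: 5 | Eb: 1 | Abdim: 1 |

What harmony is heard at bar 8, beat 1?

Beat 1 of bar 8 is beat (8−1)×4 + 1 = 29 overall.
Running totals: C#add9 ends at 6, Bm7 ends at 8, B ends at 14, Dsus4 ends at 17, D6 ends at 23, C ends at 28, Bmaj7 ends at 30.
Beat 29 falls within Bmaj7.

Bmaj7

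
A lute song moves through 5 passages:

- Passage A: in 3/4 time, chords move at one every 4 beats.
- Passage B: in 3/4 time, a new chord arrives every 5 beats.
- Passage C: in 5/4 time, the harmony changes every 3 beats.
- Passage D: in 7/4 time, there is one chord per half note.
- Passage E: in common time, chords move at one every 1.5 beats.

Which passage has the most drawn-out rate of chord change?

Passage B

A: 3 beats/bar ÷ 4 beats/chord = 0.75 chords/bar.
B: 3 beats/bar ÷ 5 beats/chord = 0.6 chords/bar.
C: 5 beats/bar ÷ 3 beats/chord = 5/3 chords/bar.
D: 7 beats/bar ÷ 2 beats/chord = 3.5 chords/bar.
E: 4 beats/bar ÷ 1.5 beats/chord = 8/3 chords/bar.
Slowest is B at 0.6 chords/bar.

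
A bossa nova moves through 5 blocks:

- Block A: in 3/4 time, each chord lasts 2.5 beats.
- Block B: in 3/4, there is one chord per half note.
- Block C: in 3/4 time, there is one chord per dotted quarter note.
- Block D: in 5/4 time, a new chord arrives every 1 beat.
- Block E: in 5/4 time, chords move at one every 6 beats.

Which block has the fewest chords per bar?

Block E

A: 3 beats/bar ÷ 2.5 beats/chord = 1.2 chords/bar.
B: 3 beats/bar ÷ 2 beats/chord = 1.5 chords/bar.
C: 3 beats/bar ÷ 1.5 beats/chord = 2 chords/bar.
D: 5 beats/bar ÷ 1 beat/chord = 5 chords/bar.
E: 5 beats/bar ÷ 6 beats/chord = 5/6 chords/bar.
Slowest is E at 5/6 chords/bar.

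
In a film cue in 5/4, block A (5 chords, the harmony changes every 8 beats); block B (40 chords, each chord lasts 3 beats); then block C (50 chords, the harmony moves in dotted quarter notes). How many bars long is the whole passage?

47 bars

A: 5 × 8 = 40 beats = 8 bars.
B: 40 × 3 = 120 beats = 24 bars.
C: 50 × 1.5 = 75 beats = 15 bars.
Total: 8 + 24 + 15 = 47 bars.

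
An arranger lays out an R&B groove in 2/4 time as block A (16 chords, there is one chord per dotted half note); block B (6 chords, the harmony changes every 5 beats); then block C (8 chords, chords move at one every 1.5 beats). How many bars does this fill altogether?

45 bars

A: 16 × 3 = 48 beats = 24 bars.
B: 6 × 5 = 30 beats = 15 bars.
C: 8 × 1.5 = 12 beats = 6 bars.
Total: 24 + 15 + 6 = 45 bars.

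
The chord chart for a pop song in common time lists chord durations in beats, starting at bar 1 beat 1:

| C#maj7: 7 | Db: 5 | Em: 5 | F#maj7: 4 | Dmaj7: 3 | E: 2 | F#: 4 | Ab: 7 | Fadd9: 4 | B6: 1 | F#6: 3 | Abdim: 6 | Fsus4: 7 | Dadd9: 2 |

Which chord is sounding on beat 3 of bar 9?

Beat 3 of bar 9 is beat (9−1)×4 + 3 = 35 overall.
Running totals: C#maj7 ends at 7, Db ends at 12, Em ends at 17, F#maj7 ends at 21, Dmaj7 ends at 24, E ends at 26, F# ends at 30, Ab ends at 37.
Beat 35 falls within Ab.

Ab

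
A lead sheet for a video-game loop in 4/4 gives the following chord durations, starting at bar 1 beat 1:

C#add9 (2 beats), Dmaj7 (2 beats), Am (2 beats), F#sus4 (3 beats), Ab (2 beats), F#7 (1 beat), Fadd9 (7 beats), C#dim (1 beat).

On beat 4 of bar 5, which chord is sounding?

Beat 4 of bar 5 is beat (5−1)×4 + 4 = 20 overall.
Running totals: C#add9 ends at 2, Dmaj7 ends at 4, Am ends at 6, F#sus4 ends at 9, Ab ends at 11, F#7 ends at 12, Fadd9 ends at 19, C#dim ends at 20.
Beat 20 falls within C#dim.

C#dim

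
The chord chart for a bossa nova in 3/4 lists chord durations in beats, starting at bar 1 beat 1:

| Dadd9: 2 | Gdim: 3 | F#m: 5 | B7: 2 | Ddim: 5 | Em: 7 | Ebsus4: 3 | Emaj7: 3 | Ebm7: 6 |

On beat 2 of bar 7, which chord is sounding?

Beat 2 of bar 7 is beat (7−1)×3 + 2 = 20 overall.
Running totals: Dadd9 ends at 2, Gdim ends at 5, F#m ends at 10, B7 ends at 12, Ddim ends at 17, Em ends at 24.
Beat 20 falls within Em.

Em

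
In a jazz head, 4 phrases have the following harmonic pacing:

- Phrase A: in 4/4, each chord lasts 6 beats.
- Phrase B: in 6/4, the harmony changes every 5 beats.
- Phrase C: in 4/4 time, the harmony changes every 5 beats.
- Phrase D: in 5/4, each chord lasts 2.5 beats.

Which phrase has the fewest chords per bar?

A: 4/6 = 2/3 chords/bar.
B: 6/5 = 1.2 chords/bar.
C: 4/5 = 0.8 chords/bar.
D: 5/2.5 = 2 chords/bar.
Slowest is A at 2/3 chords/bar.

Phrase A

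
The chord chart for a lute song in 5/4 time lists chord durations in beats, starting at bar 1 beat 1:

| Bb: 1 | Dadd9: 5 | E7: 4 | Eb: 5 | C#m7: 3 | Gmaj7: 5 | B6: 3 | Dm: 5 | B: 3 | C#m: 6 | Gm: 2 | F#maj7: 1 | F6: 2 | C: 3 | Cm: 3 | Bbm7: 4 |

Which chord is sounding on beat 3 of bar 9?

Beat 3 of bar 9 is beat (9−1)×5 + 3 = 43 overall.
Running totals: Bb ends at 1, Dadd9 ends at 6, E7 ends at 10, Eb ends at 15, C#m7 ends at 18, Gmaj7 ends at 23, B6 ends at 26, Dm ends at 31, B ends at 34, C#m ends at 40, Gm ends at 42, F#maj7 ends at 43.
Beat 43 falls within F#maj7.

F#maj7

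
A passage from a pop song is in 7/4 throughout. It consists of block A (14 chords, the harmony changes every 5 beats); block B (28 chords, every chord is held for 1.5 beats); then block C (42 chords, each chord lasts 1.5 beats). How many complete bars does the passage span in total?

25 bars

A: 14 × 5 = 70 beats = 10 bars.
B: 28 × 1.5 = 42 beats = 6 bars.
C: 42 × 1.5 = 63 beats = 9 bars.
Total: 10 + 6 + 9 = 25 bars.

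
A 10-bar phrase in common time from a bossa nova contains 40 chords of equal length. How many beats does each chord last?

1 beat

10 bars × 4 beats/bar = 40 beats total.
40 beats ÷ 40 chords = 1 beats per chord.
(That is a quarter note.)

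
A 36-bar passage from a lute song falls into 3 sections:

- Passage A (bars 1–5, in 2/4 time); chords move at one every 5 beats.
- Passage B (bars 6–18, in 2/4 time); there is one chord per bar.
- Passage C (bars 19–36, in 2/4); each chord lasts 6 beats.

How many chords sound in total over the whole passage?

21 chords

A has 10 beats and chords last 5 each, so 2 chords.
B has 26 beats and chords last 2 each, so 13 chords.
C has 36 beats and chords last 6 each, so 6 chords.
Total: 2 + 13 + 6 = 21.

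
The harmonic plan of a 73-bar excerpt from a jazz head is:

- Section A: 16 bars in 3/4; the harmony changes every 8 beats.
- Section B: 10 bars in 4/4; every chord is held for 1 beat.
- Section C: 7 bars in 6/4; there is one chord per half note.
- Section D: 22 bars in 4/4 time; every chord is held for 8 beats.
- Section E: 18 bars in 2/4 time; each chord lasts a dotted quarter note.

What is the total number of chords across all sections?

102 chords

A: 16·3 = 48 beats, 48/8 = 6 chords.
B: 10·4 = 40 beats, 40/1 = 40 chords.
C: 7·6 = 42 beats, 42/2 = 21 chords.
D: 22·4 = 88 beats, 88/8 = 11 chords.
E: 18·2 = 36 beats, 36/1.5 = 24 chords.
Total: 6 + 40 + 21 + 11 + 24 = 102.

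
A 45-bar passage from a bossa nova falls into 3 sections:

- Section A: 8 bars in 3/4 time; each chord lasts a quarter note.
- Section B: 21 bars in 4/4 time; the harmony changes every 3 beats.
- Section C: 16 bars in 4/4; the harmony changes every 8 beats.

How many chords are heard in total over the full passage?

60 chords

A: 8 bars × 3 beats = 24 beats; 1 beat/chord → 24 chords.
B: 21 bars × 4 beats = 84 beats; 3 beats/chord → 28 chords.
C: 16 bars × 4 beats = 64 beats; 8 beats/chord → 8 chords.
Total: 24 + 28 + 8 = 60.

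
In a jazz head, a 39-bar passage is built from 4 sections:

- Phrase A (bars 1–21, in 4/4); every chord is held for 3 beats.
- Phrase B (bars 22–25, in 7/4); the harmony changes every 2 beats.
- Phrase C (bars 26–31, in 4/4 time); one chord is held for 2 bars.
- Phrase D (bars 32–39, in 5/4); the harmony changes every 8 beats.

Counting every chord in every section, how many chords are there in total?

50 chords

A has 84 beats and chords last 3 each, so 28 chords.
B has 28 beats and chords last 2 each, so 14 chords.
C has 24 beats and chords last 8 each, so 3 chords.
D has 40 beats and chords last 8 each, so 5 chords.
Total: 28 + 14 + 3 + 5 = 50.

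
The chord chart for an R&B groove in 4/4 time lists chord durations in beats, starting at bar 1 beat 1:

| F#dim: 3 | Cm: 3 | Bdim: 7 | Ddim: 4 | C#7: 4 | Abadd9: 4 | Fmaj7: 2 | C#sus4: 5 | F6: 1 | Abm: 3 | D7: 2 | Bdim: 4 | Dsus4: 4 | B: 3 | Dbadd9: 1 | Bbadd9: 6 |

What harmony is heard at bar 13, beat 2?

Dbadd9

Beat 2 of bar 13 is beat (13−1)×4 + 2 = 50 overall.
Running totals: F#dim ends at 3, Cm ends at 6, Bdim ends at 13, Ddim ends at 17, C#7 ends at 21, Abadd9 ends at 25, Fmaj7 ends at 27, C#sus4 ends at 32, F6 ends at 33, Abm ends at 36, D7 ends at 38, Bdim ends at 42, Dsus4 ends at 46, B ends at 49, Dbadd9 ends at 50.
Beat 50 falls within Dbadd9.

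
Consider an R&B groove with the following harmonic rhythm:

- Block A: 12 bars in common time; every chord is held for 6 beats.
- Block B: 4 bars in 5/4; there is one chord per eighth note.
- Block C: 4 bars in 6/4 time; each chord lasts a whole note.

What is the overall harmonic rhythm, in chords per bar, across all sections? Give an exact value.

A: 12 bars of 4 beats is 48 beats; at 6 beats each that's 8 chords.
B: 4 bars of 5 beats is 20 beats; at 0.5 beats each that's 40 chords.
C: 4 bars of 6 beats is 24 beats; at 4 beats each that's 6 chords.
Overall: 54 chords over 20 bars → 54/20 = 2.7 chords per bar.

2.7 chords per bar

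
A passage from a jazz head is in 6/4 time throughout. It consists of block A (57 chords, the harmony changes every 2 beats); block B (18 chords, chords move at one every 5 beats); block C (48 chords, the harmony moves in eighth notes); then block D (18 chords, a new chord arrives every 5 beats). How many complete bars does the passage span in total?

A: 57 × 2 = 114 beats = 19 bars.
B: 18 × 5 = 90 beats = 15 bars.
C: 48 × 0.5 = 24 beats = 4 bars.
D: 18 × 5 = 90 beats = 15 bars.
Total: 19 + 15 + 4 + 15 = 53 bars.

53 bars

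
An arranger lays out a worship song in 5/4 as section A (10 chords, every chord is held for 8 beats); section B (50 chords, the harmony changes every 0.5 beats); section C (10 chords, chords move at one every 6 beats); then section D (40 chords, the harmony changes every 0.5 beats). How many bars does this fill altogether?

A: 10 × 8 = 80 beats = 16 bars.
B: 50 × 0.5 = 25 beats = 5 bars.
C: 10 × 6 = 60 beats = 12 bars.
D: 40 × 0.5 = 20 beats = 4 bars.
Total: 16 + 5 + 12 + 4 = 37 bars.

37 bars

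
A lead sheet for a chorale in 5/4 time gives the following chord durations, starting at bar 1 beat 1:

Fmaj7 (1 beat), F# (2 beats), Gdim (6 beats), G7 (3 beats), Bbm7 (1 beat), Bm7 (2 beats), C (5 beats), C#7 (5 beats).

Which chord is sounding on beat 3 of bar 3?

Bbm7

Beat 3 of bar 3 is beat (3−1)×5 + 3 = 13 overall.
Running totals: Fmaj7 ends at 1, F# ends at 3, Gdim ends at 9, G7 ends at 12, Bbm7 ends at 13.
Beat 13 falls within Bbm7.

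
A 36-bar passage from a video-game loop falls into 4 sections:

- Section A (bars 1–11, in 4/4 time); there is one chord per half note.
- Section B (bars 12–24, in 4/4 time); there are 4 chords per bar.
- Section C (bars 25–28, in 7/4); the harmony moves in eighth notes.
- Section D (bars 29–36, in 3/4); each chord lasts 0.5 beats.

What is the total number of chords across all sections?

178 chords

A: 11 bars × 4 beats = 44 beats; 2 beats/chord → 22 chords.
B: 13 bars × 4 beats = 52 beats; 1 beat/chord → 52 chords.
C: 4 bars × 7 beats = 28 beats; 0.5 beats/chord → 56 chords.
D: 8 bars × 3 beats = 24 beats; 0.5 beats/chord → 48 chords.
Total: 22 + 52 + 56 + 48 = 178.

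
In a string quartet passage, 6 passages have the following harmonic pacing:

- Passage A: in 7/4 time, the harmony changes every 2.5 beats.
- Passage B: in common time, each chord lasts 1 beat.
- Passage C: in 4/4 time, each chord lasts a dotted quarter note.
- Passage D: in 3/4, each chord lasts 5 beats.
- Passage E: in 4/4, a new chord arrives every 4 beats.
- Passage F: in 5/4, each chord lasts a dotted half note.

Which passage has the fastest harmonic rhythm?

A: 7 beats/bar ÷ 2.5 beats/chord = 2.8 chords/bar.
B: 4 beats/bar ÷ 1 beat/chord = 4 chords/bar.
C: 4 beats/bar ÷ 1.5 beats/chord = 8/3 chords/bar.
D: 3 beats/bar ÷ 5 beats/chord = 0.6 chords/bar.
E: 4 beats/bar ÷ 4 beats/chord = 1 chord/bar.
F: 5 beats/bar ÷ 3 beats/chord = 5/3 chords/bar.
Fastest is B at 4 chords/bar.

Passage B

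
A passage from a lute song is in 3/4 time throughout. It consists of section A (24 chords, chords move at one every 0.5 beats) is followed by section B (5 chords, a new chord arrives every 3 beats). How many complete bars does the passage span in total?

9 bars

A: 24 × 0.5 = 12 beats = 4 bars.
B: 5 × 3 = 15 beats = 5 bars.
Total: 4 + 5 = 9 bars.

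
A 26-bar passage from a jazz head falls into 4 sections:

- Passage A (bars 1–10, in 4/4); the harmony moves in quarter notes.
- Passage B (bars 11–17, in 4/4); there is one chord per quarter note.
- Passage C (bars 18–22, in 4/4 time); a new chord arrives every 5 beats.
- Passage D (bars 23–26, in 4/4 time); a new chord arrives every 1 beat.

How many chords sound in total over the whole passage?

88 chords

A: 10 bars × 4 beats = 40 beats; 1 beat/chord → 40 chords.
B: 7 bars × 4 beats = 28 beats; 1 beat/chord → 28 chords.
C: 5 bars × 4 beats = 20 beats; 5 beats/chord → 4 chords.
D: 4 bars × 4 beats = 16 beats; 1 beat/chord → 16 chords.
Total: 40 + 28 + 4 + 16 = 88.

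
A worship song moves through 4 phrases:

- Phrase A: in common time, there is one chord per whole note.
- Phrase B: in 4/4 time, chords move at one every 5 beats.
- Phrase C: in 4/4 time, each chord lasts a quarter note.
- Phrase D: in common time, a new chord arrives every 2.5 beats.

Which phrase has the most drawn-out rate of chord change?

A: 4 beats/bar ÷ 4 beats/chord = 1 chord/bar.
B: 4 beats/bar ÷ 5 beats/chord = 0.8 chords/bar.
C: 4 beats/bar ÷ 1 beat/chord = 4 chords/bar.
D: 4 beats/bar ÷ 2.5 beats/chord = 1.6 chords/bar.
Slowest is B at 0.8 chords/bar.

Phrase B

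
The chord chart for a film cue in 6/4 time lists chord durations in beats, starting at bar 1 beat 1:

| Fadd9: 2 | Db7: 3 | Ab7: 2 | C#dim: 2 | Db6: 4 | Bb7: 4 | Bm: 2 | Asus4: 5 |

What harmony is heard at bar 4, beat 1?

Beat 1 of bar 4 is beat (4−1)×6 + 1 = 19 overall.
Running totals: Fadd9 ends at 2, Db7 ends at 5, Ab7 ends at 7, C#dim ends at 9, Db6 ends at 13, Bb7 ends at 17, Bm ends at 19.
Beat 19 falls within Bm.

Bm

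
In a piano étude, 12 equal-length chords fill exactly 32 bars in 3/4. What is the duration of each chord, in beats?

8 beats

32 bars × 3 beats/bar = 96 beats total.
96 beats ÷ 12 chords = 8 beats per chord.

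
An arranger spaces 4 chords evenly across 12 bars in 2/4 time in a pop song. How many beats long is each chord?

6 beats

12 bars × 2 beats/bar = 24 beats total.
24 beats ÷ 4 chords = 6 beats per chord.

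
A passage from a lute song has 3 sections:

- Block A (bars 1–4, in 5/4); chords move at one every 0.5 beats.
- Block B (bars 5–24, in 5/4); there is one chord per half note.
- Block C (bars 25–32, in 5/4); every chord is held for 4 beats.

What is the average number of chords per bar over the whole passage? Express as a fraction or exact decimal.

3.125 chords per bar

A: 4 bars of 5 beats is 20 beats; at 0.5 beats each that's 40 chords.
B: 20 bars of 5 beats is 100 beats; at 2 beats each that's 50 chords.
C: 8 bars of 5 beats is 40 beats; at 4 beats each that's 10 chords.
Overall: 100 chords over 32 bars → 100/32 = 3.125 chords per bar.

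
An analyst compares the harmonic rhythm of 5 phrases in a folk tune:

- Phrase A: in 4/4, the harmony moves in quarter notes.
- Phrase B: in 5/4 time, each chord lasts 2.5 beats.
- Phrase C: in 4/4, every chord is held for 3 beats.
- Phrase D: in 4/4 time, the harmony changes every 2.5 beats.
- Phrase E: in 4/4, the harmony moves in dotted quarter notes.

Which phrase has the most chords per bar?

Phrase A

A: 4 beats/bar ÷ 1 beat/chord = 4 chords/bar.
B: 5 beats/bar ÷ 2.5 beats/chord = 2 chords/bar.
C: 4 beats/bar ÷ 3 beats/chord = 4/3 chords/bar.
D: 4 beats/bar ÷ 2.5 beats/chord = 1.6 chords/bar.
E: 4 beats/bar ÷ 1.5 beats/chord = 8/3 chords/bar.
Fastest is A at 4 chords/bar.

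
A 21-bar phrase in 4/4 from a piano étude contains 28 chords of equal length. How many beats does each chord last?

3 beats

21 bars × 4 beats/bar = 84 beats total.
84 beats ÷ 28 chords = 3 beats per chord.
(That is a dotted half note.)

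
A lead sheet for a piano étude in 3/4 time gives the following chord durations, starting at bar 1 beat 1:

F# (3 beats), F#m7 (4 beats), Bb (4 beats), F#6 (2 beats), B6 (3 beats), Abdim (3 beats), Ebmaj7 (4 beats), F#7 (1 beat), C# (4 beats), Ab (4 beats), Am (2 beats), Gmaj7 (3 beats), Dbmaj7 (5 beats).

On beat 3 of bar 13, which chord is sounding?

Dbmaj7

Beat 3 of bar 13 is beat (13−1)×3 + 3 = 39 overall.
Running totals: F# ends at 3, F#m7 ends at 7, Bb ends at 11, F#6 ends at 13, B6 ends at 16, Abdim ends at 19, Ebmaj7 ends at 23, F#7 ends at 24, C# ends at 28, Ab ends at 32, Am ends at 34, Gmaj7 ends at 37, Dbmaj7 ends at 42.
Beat 39 falls within Dbmaj7.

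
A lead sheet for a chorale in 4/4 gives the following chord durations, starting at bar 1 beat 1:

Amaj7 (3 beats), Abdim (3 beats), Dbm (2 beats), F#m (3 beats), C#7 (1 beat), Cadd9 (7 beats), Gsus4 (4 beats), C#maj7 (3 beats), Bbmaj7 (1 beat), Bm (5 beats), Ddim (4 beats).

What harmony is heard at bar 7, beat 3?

Bbmaj7

Beat 3 of bar 7 is beat (7−1)×4 + 3 = 27 overall.
Running totals: Amaj7 ends at 3, Abdim ends at 6, Dbm ends at 8, F#m ends at 11, C#7 ends at 12, Cadd9 ends at 19, Gsus4 ends at 23, C#maj7 ends at 26, Bbmaj7 ends at 27.
Beat 27 falls within Bbmaj7.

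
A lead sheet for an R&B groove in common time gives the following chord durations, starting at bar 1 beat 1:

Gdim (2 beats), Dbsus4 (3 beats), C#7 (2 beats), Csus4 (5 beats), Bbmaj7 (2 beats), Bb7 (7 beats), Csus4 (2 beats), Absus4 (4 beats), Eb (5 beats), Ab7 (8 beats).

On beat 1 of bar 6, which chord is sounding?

Beat 1 of bar 6 is beat (6−1)×4 + 1 = 21 overall.
Running totals: Gdim ends at 2, Dbsus4 ends at 5, C#7 ends at 7, Csus4 ends at 12, Bbmaj7 ends at 14, Bb7 ends at 21.
Beat 21 falls within Bb7.

Bb7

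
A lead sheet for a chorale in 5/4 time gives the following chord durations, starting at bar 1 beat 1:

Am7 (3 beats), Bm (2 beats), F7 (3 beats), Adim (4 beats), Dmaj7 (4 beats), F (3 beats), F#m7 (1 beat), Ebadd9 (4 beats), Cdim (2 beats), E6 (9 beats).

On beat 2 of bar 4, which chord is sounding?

F

Beat 2 of bar 4 is beat (4−1)×5 + 2 = 17 overall.
Running totals: Am7 ends at 3, Bm ends at 5, F7 ends at 8, Adim ends at 12, Dmaj7 ends at 16, F ends at 19.
Beat 17 falls within F.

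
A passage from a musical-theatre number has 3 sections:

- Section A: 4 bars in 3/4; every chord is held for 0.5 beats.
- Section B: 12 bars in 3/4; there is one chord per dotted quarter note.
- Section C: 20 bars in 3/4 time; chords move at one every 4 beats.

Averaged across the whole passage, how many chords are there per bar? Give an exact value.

1.75 chords per bar

A: 4 × 3 = 12 beats ÷ 0.5 = 24 chords.
B: 12 × 3 = 36 beats ÷ 1.5 = 24 chords.
C: 20 × 3 = 60 beats ÷ 4 = 15 chords.
Overall: 63 chords over 36 bars → 63/36 = 1.75 chords per bar.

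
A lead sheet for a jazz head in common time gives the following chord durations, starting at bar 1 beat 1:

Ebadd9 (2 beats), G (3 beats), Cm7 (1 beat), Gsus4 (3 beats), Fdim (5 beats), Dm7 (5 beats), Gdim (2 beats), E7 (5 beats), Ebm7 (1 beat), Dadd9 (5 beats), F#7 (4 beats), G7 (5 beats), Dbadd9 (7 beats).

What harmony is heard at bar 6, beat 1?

Gdim

Beat 1 of bar 6 is beat (6−1)×4 + 1 = 21 overall.
Running totals: Ebadd9 ends at 2, G ends at 5, Cm7 ends at 6, Gsus4 ends at 9, Fdim ends at 14, Dm7 ends at 19, Gdim ends at 21.
Beat 21 falls within Gdim.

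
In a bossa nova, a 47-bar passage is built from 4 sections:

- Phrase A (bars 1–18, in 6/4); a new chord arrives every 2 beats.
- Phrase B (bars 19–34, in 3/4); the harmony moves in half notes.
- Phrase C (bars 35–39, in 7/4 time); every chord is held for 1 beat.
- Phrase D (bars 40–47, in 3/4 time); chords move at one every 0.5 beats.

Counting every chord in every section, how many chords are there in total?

A has 108 beats and chords last 2 each, so 54 chords.
B has 48 beats and chords last 2 each, so 24 chords.
C has 35 beats and chords last 1 each, so 35 chords.
D has 24 beats and chords last 0.5 each, so 48 chords.
Total: 54 + 24 + 35 + 48 = 161.

161 chords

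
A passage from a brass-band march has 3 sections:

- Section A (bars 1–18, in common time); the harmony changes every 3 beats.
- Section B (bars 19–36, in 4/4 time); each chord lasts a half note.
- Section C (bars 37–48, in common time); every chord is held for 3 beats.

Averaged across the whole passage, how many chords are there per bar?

19/12 chords per bar

A: 18 bars of 4 beats is 72 beats; at 3 beats each that's 24 chords.
B: 18 bars of 4 beats is 72 beats; at 2 beats each that's 36 chords.
C: 12 bars of 4 beats is 48 beats; at 3 beats each that's 16 chords.
Overall: 76 chords over 48 bars → 76/48 = 19/12 chords per bar.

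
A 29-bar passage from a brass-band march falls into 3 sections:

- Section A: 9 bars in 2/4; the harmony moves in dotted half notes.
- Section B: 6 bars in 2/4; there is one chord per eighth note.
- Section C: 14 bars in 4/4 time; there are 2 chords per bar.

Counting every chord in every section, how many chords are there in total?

A: 9·2 = 18 beats, 18/3 = 6 chords.
B: 6·2 = 12 beats, 12/0.5 = 24 chords.
C: 14·4 = 56 beats, 56/2 = 28 chords.
Total: 6 + 24 + 28 = 58.

58 chords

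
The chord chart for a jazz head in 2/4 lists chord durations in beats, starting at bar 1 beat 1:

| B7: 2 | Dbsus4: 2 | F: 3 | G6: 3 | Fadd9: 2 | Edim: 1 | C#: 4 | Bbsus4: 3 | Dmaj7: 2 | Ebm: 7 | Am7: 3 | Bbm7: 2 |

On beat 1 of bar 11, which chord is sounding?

Dmaj7

Beat 1 of bar 11 is beat (11−1)×2 + 1 = 21 overall.
Running totals: B7 ends at 2, Dbsus4 ends at 4, F ends at 7, G6 ends at 10, Fadd9 ends at 12, Edim ends at 13, C# ends at 17, Bbsus4 ends at 20, Dmaj7 ends at 22.
Beat 21 falls within Dmaj7.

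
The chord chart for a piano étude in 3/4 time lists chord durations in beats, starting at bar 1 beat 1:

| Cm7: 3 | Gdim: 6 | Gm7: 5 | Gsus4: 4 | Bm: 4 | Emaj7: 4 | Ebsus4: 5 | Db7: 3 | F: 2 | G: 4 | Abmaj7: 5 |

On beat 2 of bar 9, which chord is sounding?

Beat 2 of bar 9 is beat (9−1)×3 + 2 = 26 overall.
Running totals: Cm7 ends at 3, Gdim ends at 9, Gm7 ends at 14, Gsus4 ends at 18, Bm ends at 22, Emaj7 ends at 26.
Beat 26 falls within Emaj7.

Emaj7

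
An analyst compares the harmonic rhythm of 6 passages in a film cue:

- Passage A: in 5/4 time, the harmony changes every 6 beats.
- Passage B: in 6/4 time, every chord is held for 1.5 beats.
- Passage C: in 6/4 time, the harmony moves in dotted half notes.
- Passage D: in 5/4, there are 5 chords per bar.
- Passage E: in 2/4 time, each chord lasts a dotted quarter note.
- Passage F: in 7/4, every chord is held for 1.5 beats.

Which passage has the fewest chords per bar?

A: each chord is 6 beats in 5/4, so 5/6 per bar.
B: each chord is 1.5 beats in 6/4, so 4 per bar.
C: each chord is 3 beats in 6/4, so 2 per bar.
D: each chord is 1 beat in 5/4, so 5 per bar.
E: each chord is 1.5 beats in 2/4, so 4/3 per bar.
F: each chord is 1.5 beats in 7/4, so 14/3 per bar.
Slowest is A at 5/6 chords/bar.

Passage A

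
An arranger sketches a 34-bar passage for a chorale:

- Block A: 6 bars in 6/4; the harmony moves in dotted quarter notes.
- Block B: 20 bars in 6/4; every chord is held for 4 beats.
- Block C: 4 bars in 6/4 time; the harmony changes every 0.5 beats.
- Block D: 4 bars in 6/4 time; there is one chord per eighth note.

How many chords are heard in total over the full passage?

150 chords

A: 6 bars × 6 beats = 36 beats; 1.5 beats/chord → 24 chords.
B: 20 bars × 6 beats = 120 beats; 4 beats/chord → 30 chords.
C: 4 bars × 6 beats = 24 beats; 0.5 beats/chord → 48 chords.
D: 4 bars × 6 beats = 24 beats; 0.5 beats/chord → 48 chords.
Total: 24 + 30 + 48 + 48 = 150.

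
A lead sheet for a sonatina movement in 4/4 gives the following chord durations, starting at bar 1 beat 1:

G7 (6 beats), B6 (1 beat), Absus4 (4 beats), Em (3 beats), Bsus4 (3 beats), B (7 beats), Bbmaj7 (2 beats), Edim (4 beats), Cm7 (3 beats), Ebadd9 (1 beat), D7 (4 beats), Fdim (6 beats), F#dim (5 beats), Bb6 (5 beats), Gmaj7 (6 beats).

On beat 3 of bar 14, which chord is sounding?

Beat 3 of bar 14 is beat (14−1)×4 + 3 = 55 overall.
Running totals: G7 ends at 6, B6 ends at 7, Absus4 ends at 11, Em ends at 14, Bsus4 ends at 17, B ends at 24, Bbmaj7 ends at 26, Edim ends at 30, Cm7 ends at 33, Ebadd9 ends at 34, D7 ends at 38, Fdim ends at 44, F#dim ends at 49, Bb6 ends at 54, Gmaj7 ends at 60.
Beat 55 falls within Gmaj7.

Gmaj7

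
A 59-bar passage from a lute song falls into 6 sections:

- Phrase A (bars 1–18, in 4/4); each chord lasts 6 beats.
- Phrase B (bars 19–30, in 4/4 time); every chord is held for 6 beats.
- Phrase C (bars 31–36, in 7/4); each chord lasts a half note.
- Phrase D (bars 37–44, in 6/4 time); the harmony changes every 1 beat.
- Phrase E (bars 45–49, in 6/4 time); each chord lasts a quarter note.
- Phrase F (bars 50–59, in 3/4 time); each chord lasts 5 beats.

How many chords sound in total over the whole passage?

A: 18·4 = 72 beats, 72/6 = 12 chords.
B: 12·4 = 48 beats, 48/6 = 8 chords.
C: 6·7 = 42 beats, 42/2 = 21 chords.
D: 8·6 = 48 beats, 48/1 = 48 chords.
E: 5·6 = 30 beats, 30/1 = 30 chords.
F: 10·3 = 30 beats, 30/5 = 6 chords.
Total: 12 + 8 + 21 + 48 + 30 + 6 = 125.

125 chords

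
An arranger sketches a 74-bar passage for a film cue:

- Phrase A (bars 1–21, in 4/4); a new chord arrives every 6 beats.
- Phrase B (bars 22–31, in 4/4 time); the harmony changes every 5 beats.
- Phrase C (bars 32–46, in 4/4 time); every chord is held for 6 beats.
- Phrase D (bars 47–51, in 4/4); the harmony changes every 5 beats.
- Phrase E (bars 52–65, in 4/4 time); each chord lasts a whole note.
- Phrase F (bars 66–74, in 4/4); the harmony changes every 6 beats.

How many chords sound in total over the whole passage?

56 chords

A: 21 bars × 4 beats = 84 beats; 6 beats/chord → 14 chords.
B: 10 bars × 4 beats = 40 beats; 5 beats/chord → 8 chords.
C: 15 bars × 4 beats = 60 beats; 6 beats/chord → 10 chords.
D: 5 bars × 4 beats = 20 beats; 5 beats/chord → 4 chords.
E: 14 bars × 4 beats = 56 beats; 4 beats/chord → 14 chords.
F: 9 bars × 4 beats = 36 beats; 6 beats/chord → 6 chords.
Total: 14 + 8 + 10 + 4 + 14 + 6 = 56.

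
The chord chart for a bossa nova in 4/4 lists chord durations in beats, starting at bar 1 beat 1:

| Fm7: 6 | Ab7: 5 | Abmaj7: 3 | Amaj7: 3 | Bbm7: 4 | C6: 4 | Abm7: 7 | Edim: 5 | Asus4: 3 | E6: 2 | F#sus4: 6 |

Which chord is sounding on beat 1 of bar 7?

C6

Beat 1 of bar 7 is beat (7−1)×4 + 1 = 25 overall.
Running totals: Fm7 ends at 6, Ab7 ends at 11, Abmaj7 ends at 14, Amaj7 ends at 17, Bbm7 ends at 21, C6 ends at 25.
Beat 25 falls within C6.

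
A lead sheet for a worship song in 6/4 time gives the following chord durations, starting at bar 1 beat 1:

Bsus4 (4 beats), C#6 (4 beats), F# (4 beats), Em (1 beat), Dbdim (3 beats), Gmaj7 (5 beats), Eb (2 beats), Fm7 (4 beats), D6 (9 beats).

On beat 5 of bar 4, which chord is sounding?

Beat 5 of bar 4 is beat (4−1)×6 + 5 = 23 overall.
Running totals: Bsus4 ends at 4, C#6 ends at 8, F# ends at 12, Em ends at 13, Dbdim ends at 16, Gmaj7 ends at 21, Eb ends at 23.
Beat 23 falls within Eb.

Eb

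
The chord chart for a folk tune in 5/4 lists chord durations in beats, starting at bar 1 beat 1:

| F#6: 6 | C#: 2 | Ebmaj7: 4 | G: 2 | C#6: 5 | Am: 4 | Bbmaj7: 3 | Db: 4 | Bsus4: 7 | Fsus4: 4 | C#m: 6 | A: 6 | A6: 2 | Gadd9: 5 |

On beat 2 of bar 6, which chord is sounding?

Db

Beat 2 of bar 6 is beat (6−1)×5 + 2 = 27 overall.
Running totals: F#6 ends at 6, C# ends at 8, Ebmaj7 ends at 12, G ends at 14, C#6 ends at 19, Am ends at 23, Bbmaj7 ends at 26, Db ends at 30.
Beat 27 falls within Db.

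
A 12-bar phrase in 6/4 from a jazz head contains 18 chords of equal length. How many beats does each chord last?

4 beats

12 bars × 6 beats/bar = 72 beats total.
72 beats ÷ 18 chords = 4 beats per chord.
(That is a whole note.)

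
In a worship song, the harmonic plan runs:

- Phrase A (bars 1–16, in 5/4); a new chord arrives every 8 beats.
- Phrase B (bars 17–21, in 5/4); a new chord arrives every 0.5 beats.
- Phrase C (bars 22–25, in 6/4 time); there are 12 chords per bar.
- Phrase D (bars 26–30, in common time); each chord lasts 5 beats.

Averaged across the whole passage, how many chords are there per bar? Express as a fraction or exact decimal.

A: 16 bars of 5 beats is 80 beats; at 8 beats each that's 10 chords.
B: 5 bars of 5 beats is 25 beats; at 0.5 beats each that's 50 chords.
C: 4 bars of 6 beats is 24 beats; at 0.5 beats each that's 48 chords.
D: 5 bars of 4 beats is 20 beats; at 5 beats each that's 4 chords.
Overall: 112 chords over 30 bars → 112/30 = 56/15 chords per bar.

56/15 chords per bar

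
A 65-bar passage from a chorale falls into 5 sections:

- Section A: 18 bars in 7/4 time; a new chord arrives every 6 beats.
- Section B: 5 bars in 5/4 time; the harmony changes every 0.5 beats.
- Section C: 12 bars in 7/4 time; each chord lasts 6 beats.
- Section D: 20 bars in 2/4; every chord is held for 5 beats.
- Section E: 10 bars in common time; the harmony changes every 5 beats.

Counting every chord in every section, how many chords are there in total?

A: 18 bars × 7 beats = 126 beats; 6 beats/chord → 21 chords.
B: 5 bars × 5 beats = 25 beats; 0.5 beats/chord → 50 chords.
C: 12 bars × 7 beats = 84 beats; 6 beats/chord → 14 chords.
D: 20 bars × 2 beats = 40 beats; 5 beats/chord → 8 chords.
E: 10 bars × 4 beats = 40 beats; 5 beats/chord → 8 chords.
Total: 21 + 50 + 14 + 8 + 8 = 101.

101 chords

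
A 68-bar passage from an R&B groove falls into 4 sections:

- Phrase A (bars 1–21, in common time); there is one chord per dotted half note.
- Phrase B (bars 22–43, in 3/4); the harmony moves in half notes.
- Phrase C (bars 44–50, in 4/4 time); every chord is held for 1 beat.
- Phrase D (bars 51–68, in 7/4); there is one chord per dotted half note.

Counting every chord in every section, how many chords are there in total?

A: 21 bars × 4 beats = 84 beats; 3 beats/chord → 28 chords.
B: 22 bars × 3 beats = 66 beats; 2 beats/chord → 33 chords.
C: 7 bars × 4 beats = 28 beats; 1 beat/chord → 28 chords.
D: 18 bars × 7 beats = 126 beats; 3 beats/chord → 42 chords.
Total: 28 + 33 + 28 + 42 = 131.

131 chords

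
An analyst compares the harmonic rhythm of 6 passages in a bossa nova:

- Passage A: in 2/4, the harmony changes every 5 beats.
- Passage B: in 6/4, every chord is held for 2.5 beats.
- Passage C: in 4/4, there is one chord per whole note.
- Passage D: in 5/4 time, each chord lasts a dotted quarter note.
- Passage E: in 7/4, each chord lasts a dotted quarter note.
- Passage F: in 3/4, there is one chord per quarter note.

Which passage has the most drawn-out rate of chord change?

A: 2 beats/bar ÷ 5 beats/chord = 0.4 chords/bar.
B: 6 beats/bar ÷ 2.5 beats/chord = 2.4 chords/bar.
C: 4 beats/bar ÷ 4 beats/chord = 1 chord/bar.
D: 5 beats/bar ÷ 1.5 beats/chord = 10/3 chords/bar.
E: 7 beats/bar ÷ 1.5 beats/chord = 14/3 chords/bar.
F: 3 beats/bar ÷ 1 beat/chord = 3 chords/bar.
Slowest is A at 0.4 chords/bar.

Passage A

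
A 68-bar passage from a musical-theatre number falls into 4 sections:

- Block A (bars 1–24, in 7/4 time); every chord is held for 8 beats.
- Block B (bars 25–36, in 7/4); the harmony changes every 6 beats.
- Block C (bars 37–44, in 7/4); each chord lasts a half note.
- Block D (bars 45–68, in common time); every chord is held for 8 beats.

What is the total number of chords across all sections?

75 chords

A has 168 beats and chords last 8 each, so 21 chords.
B has 84 beats and chords last 6 each, so 14 chords.
C has 56 beats and chords last 2 each, so 28 chords.
D has 96 beats and chords last 8 each, so 12 chords.
Total: 21 + 14 + 28 + 12 = 75.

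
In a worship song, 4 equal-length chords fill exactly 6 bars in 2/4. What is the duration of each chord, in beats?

3 beats

6 bars × 2 beats/bar = 12 beats total.
12 beats ÷ 4 chords = 3 beats per chord.
(That is a dotted half note.)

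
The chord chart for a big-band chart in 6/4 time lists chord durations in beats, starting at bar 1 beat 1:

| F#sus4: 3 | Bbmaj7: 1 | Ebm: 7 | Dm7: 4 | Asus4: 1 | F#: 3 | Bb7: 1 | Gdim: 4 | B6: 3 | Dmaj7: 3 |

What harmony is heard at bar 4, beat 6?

Beat 6 of bar 4 is beat (4−1)×6 + 6 = 24 overall.
Running totals: F#sus4 ends at 3, Bbmaj7 ends at 4, Ebm ends at 11, Dm7 ends at 15, Asus4 ends at 16, F# ends at 19, Bb7 ends at 20, Gdim ends at 24.
Beat 24 falls within Gdim.

Gdim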